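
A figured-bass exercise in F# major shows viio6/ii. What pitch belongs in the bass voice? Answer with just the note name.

A#

The applied chord viio6/ii is rooted on F##: F##-A#-C#.
The figure 6 means first inversion — the third is in the bass.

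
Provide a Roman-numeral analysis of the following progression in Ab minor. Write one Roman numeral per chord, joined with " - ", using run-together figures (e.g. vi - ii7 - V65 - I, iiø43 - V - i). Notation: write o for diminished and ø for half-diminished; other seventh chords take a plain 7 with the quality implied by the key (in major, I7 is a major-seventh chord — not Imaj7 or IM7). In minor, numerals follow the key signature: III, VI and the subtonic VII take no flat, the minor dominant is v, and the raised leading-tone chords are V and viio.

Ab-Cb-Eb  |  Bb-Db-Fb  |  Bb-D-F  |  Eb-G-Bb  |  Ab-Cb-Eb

Ab-Cb-Eb: root Ab is the tonic; minor triad there is i.
Bb-Db-Fb: root Bb is the supertonic; diminished triad there is iio.
Bb-D-F is the secondary dominant of V (major triad on Bb): V/V.
Eb-G-Bb has root Eb, degree 5 in Ab minor, so V.
Ab-Cb-Eb has root Ab, degree 1 in Ab minor, so i.

i - iio - V/V - V - i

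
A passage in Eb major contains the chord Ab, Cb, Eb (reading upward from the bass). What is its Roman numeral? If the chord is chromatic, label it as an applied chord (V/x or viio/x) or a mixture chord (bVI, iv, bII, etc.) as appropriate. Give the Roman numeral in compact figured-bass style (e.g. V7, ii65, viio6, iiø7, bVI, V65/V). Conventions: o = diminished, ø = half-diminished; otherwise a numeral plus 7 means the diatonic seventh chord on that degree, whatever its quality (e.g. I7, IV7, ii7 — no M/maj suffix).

The pitches Ab-Cb-Eb form a minor triad rooted on Ab.
Ab is the fourth degree of Eb major. This is the minor subdominant, borrowed from the parallel minor.

iv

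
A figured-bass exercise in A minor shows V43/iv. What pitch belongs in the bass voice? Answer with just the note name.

E

The applied chord V43/iv is rooted on A: A-C#-E-G.
The figure 43 means second inversion — the fifth is in the bass.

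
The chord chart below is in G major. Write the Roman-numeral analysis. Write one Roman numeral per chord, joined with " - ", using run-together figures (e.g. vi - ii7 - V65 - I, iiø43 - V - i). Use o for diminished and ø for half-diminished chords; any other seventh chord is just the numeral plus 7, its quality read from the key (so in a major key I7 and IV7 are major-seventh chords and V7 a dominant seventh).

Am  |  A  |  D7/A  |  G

Am: root A is the supertonic; minor triad there is ii.
A: chromatic; A is V of V, so V/V.
D7/A: dominant seventh chord on D = scale degree 5 → V43.
G has root G, degree 1 in G major, so I.

ii - V/V - V43 - I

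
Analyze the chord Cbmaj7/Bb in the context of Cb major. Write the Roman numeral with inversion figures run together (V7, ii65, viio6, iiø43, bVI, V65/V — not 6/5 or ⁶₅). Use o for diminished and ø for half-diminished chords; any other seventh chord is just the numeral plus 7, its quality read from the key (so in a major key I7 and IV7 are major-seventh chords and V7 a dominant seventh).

Stacked in thirds the chord is Cb-Eb-Gb-Bb: a major seventh chord on Cb.
Cb is scale degree 1 in Cb major, and a major seventh chord on that degree is written I7.
With Bb in the bass the chord is in third inversion, so the figured bass is 42.

I42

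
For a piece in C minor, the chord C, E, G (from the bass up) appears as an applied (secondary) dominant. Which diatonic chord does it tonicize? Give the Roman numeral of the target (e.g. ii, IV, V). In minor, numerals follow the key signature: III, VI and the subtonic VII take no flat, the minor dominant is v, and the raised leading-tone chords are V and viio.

The chord is a major triad on C.
A dominant resolves down a perfect fifth: C → F. In C minor, F is scale degree 4, i.e. iv.

iv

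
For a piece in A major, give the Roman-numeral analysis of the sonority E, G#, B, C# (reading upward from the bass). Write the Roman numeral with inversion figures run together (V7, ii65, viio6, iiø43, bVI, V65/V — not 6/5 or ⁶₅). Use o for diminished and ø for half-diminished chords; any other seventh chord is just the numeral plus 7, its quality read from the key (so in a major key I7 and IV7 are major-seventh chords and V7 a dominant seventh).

iii65

Stacked in thirds the chord is C#-E-G#-B: a minor seventh chord on C#.
C# is scale degree 3 in A major, and a minor seventh chord on that degree is written iii7.
With E in the bass the chord is in first inversion, so the figured bass is 65.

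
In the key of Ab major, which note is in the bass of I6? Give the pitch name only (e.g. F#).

C

I in Ab major has root Ab; the chord is Ab-C-Eb.
The figure 6 means first inversion — the third is in the bass.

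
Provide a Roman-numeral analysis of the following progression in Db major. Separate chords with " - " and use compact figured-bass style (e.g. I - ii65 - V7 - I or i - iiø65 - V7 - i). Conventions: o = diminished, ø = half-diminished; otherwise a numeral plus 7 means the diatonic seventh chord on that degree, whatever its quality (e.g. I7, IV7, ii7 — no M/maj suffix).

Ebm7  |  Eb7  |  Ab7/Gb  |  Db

Ebm7 has root Eb, degree 2 in Db major, so ii7.
Eb7: chromatic; Eb is V of V, so V7/V.
Ab7/Gb: dominant seventh chord on Ab = scale degree 5 → V42.
Db: root Db is the tonic; major triad there is I.

ii7 - V7/V - V42 - I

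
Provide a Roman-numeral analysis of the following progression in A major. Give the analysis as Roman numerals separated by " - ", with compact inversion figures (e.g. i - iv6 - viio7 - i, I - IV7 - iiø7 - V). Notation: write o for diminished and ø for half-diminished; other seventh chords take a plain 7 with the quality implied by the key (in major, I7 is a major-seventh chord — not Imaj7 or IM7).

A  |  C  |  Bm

I - bIII - ii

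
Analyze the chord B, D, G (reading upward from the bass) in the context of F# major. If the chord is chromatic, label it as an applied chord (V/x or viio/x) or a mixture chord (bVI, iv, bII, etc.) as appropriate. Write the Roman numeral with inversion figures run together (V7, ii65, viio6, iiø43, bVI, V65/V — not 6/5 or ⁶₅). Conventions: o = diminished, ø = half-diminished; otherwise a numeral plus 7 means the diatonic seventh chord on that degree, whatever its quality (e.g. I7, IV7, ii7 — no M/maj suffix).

Stacked in thirds the chord is G-B-D: a major triad on G.
G is the lowered second degree of F# major (diatonic 2 would be G#). This is the Neapolitan sixth — a major triad on the lowered second degree, here in its customary first inversion.
With B in the bass the chord is in first inversion, so the figured bass is 6.

bII6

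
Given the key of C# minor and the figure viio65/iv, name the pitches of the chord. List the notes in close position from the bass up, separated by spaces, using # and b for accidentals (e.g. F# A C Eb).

G# B D E#

The slash marks an applied leading-tone chord: viio of iv. In C# minor, iv is F#, so the leading tone to it is E#, a half step below.
Building a fully diminished seventh chord on E# gives E#-G#-B-D.
With the 65 figure the chord is in first inversion; from the bass G# upward in close position it reads G#-B-D-E#.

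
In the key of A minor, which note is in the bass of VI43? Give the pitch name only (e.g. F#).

C

VI in A minor has root F; the chord is F-A-C-E.
The figure 43 means second inversion — the fifth is in the bass.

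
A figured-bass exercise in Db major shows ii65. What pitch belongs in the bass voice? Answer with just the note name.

ii in Db major has root Eb; the chord is Eb-Gb-Bb-Db.
The figure 65 means first inversion — the third is in the bass.

Gb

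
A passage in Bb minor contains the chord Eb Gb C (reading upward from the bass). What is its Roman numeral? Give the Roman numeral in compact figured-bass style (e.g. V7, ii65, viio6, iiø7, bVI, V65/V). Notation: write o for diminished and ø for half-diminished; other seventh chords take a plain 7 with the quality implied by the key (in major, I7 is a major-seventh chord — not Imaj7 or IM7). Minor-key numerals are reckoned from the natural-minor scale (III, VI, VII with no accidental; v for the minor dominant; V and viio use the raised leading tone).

The pitches C-Eb-Gb form a diminished triad rooted on C.
In Bb minor, C is the supertonic; the diatonic diminished triad there is iio.
With Eb in the bass the chord is in first inversion, so the figured bass is 6.

iio6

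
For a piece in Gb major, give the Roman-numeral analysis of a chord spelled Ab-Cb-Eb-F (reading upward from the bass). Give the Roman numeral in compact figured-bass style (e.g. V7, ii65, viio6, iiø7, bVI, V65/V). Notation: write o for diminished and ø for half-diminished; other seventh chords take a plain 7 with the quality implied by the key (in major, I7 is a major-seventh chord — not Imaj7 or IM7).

The pitches F-Ab-Cb-Eb form a half-diminished seventh chord rooted on F.
In Gb major, F is the leading tone; the diatonic half-diminished seventh chord there is viiø7.
With Ab in the bass the chord is in first inversion, so the figured bass is 65.

viiø65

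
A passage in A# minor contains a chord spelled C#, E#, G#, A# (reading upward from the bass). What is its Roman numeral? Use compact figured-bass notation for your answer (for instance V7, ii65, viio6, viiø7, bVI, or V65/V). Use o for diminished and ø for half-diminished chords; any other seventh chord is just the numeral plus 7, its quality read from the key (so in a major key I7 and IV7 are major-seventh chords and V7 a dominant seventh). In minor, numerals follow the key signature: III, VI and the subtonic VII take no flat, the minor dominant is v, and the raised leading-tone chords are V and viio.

i65

Stacked in thirds the chord is A#-C#-E#-G#: a minor seventh chord on A#.
A# is scale degree 1 in A# minor, and a minor seventh chord on that degree is written i7.
With C# in the bass the chord is in first inversion, so the figured bass is 65.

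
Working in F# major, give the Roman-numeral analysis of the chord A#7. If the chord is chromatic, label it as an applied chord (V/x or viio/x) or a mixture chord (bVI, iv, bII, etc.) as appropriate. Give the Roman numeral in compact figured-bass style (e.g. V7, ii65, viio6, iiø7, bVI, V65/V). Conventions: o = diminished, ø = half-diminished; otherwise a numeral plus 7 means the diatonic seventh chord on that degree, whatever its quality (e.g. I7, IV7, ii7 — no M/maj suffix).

V7/vi

Stacked in thirds the chord is A#-C##-E#-G#: a dominant seventh chord on A#.
A# is not a diatonic chord root with this quality in F# major, but it lies a perfect fifth above D# (vi), so the chord functions as an applied dominant of vi.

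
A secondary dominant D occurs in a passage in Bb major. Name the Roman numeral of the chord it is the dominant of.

The chord is a major triad on D.
A dominant resolves down a perfect fifth: D → G. In Bb major, G is scale degree 6, i.e. vi.

vi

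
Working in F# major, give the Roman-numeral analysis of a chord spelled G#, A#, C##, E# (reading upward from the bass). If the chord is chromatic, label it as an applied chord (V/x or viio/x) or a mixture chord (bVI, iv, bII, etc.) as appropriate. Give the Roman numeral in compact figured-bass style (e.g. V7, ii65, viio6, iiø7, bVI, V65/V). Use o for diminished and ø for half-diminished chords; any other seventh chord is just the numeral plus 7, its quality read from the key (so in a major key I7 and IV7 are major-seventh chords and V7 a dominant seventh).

V42/vi

The pitches A#-C##-E#-G# form a dominant seventh chord rooted on A#.
A# is not a diatonic chord root with this quality in F# major, but it lies a perfect fifth above D# (vi), so the chord functions as an applied dominant of vi.
With G# in the bass the chord is in third inversion, so the figured bass is 42.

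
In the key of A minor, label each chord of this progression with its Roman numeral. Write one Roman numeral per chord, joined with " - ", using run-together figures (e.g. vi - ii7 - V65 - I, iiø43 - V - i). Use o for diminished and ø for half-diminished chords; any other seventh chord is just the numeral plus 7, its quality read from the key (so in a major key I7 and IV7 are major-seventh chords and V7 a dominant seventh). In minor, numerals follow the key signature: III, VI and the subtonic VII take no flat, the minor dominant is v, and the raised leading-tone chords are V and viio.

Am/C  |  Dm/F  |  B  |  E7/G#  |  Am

Am/C has root A, degree 1 in A minor, so i6.
Dm/F has root D, degree 4 in A minor, so iv6.
B is the secondary dominant of V (major triad on B): V/V.
E7/G# has root E, degree 5 in A minor, so V65.
Am: minor triad on A = scale degree 1 → i.

i6 - iv6 - V/V - V65 - i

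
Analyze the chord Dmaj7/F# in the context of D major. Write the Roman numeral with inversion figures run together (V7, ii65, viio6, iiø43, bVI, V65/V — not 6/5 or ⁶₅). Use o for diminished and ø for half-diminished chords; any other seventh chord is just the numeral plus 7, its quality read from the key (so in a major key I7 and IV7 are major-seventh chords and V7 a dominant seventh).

I65

Stacked in thirds the chord is D-F#-A-C#: a major seventh chord on D.
D is scale degree 1 in D major, and a major seventh chord on that degree is written I7.
With F# in the bass the chord is in first inversion, so the figured bass is 65.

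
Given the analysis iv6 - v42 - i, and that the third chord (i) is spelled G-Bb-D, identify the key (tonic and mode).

G minor

The chord Gm is a minor triad rooted on G; its label is i.
If G is scale degree 1 and the mode makes that degree carry a minor triad, the tonic is G and the mode is minor.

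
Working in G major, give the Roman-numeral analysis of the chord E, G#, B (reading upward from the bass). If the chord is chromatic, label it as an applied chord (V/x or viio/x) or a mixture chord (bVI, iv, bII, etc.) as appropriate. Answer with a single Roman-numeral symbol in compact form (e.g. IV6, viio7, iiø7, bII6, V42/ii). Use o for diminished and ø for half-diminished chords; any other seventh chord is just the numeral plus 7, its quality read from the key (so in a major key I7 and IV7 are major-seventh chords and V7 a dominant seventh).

V/ii

Stacked in thirds the chord is E-G#-B: a major triad on E.
E is not a diatonic chord root with this quality in G major, but it lies a perfect fifth above A (ii), so the chord functions as an applied dominant of ii.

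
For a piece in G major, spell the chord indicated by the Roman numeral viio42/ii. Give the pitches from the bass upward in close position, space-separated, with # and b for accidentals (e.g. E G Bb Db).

viio42/ii is a secondary leading-tone chord. The target ii is A in G major; the applied chord is rooted a semitone below, on G#.
Building a fully diminished seventh chord on G# gives G#-B-D-F.
With the 42 figure the chord is in third inversion; from the bass F upward in close position it reads F-G#-B-D.

F G# B D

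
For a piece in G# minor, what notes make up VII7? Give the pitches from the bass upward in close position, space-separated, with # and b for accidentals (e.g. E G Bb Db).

In G# minor, scale degree 7 is F#, and the diatonic chord built there is a dominant seventh chord.
Stacking thirds from F# gives F#-A#-C#-E.

F# A# C# E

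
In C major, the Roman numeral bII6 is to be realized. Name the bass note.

F

bII in C major has root Db; the chord is Db-F-Ab.
The figure 6 means first inversion — the third is in the bass.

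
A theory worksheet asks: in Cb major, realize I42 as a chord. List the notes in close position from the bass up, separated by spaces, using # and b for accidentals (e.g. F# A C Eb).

Bb Cb Eb Gb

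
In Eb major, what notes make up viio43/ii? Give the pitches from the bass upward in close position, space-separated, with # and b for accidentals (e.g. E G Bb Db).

Bb Db E G

viio43/ii is a secondary leading-tone chord. The target ii is F in Eb major; the applied chord is rooted a semitone below, on E.
Building a fully diminished seventh chord on E gives E-G-Bb-Db.
The figured bass 43 indicates second inversion, placing the fifth (Bb) in the bass: Bb-Db-E-G.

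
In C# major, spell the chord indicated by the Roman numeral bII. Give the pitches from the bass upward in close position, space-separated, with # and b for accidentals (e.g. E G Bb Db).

Scale degree 2 in C# major is D#; lowering it a half step gives D. bII is the Neapolitan chord — a major triad on the lowered second degree.
So the chord is D-F#-A.

D F# A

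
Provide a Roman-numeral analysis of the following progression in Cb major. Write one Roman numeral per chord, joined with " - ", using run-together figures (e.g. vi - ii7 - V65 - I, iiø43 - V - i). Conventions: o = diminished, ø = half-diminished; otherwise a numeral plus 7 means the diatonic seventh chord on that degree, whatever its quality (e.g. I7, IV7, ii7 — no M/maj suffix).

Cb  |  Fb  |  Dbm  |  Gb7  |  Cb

Cb: major triad on Cb = scale degree 1 → I.
Fb: major triad on Fb = scale degree 4 → IV.
Dbm: minor triad on Db = scale degree 2 → ii.
Gb7 has root Gb, degree 5 in Cb major, so V7.
Cb: major triad on Cb = scale degree 1 → I.

I - IV - ii - V7 - I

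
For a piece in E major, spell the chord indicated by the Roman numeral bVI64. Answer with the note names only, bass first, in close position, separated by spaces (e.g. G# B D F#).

G C E

Scale degree 6 in E major is C#; lowering it a half step gives C. bVI64 is a major triad on the lowered sixth degree, borrowed from the parallel minor.
So the chord is C-E-G, a major triad.
With the 64 figure the chord is in second inversion; from the bass G upward in close position it reads G-C-E.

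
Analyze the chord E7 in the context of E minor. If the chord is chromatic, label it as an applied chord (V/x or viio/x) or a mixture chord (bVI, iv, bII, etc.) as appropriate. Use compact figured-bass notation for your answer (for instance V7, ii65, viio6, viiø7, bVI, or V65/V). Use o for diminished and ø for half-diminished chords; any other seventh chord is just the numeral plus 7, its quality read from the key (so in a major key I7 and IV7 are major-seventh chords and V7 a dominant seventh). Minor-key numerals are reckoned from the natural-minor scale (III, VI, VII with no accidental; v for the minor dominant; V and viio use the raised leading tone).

V7/iv

Stacked in thirds the chord is E-G#-B-D: a dominant seventh chord on E.
E is not a diatonic chord root with this quality in E minor, but it lies a perfect fifth above A (iv), so the chord functions as an applied dominant of iv.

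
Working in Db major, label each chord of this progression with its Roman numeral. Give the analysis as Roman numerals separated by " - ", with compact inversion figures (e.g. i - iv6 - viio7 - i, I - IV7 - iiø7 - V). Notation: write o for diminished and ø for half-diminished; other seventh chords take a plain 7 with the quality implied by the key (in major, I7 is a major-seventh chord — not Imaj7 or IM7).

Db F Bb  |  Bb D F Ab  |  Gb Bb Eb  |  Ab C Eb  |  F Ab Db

vi6 - V7/ii - ii6 - V - I6

Db-F-Bb: minor triad on Bb = scale degree 6 → vi6.
Bb-D-F-Ab is the secondary dominant of ii (dominant seventh chord on Bb): V7/ii.
Gb-Bb-Eb: root Eb is the supertonic; minor triad there is ii6.
Ab-C-Eb: major triad on Ab = scale degree 5 → V.
F-Ab-Db: major triad on Db = scale degree 1 → I6.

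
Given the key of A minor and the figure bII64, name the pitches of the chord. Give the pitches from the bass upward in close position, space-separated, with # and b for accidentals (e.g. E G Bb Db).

F Bb D

bII64 is the Neapolitan chord — a major triad on the lowered second degree. In A minor that root is Bb.
So the chord is Bb-D-F.
With the 64 figure the chord is in second inversion; from the bass F upward in close position it reads F-Bb-D.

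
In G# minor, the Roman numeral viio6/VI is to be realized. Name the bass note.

The applied chord viio6/VI is rooted on D#: D#-F#-A.
The figure 6 means first inversion — the third is in the bass.

F#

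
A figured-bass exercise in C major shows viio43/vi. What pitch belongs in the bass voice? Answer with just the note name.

The applied chord viio43/vi is rooted on G#: G#-B-D-F.
The figure 43 means second inversion — the fifth is in the bass.

D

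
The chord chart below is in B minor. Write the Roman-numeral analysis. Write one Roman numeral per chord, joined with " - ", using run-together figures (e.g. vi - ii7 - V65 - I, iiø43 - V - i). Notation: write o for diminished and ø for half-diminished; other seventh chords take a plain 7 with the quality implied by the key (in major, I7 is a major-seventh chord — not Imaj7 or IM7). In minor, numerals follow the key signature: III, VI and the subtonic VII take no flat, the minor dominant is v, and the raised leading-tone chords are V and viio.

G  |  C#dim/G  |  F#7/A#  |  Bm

VI - iio64 - V65 - i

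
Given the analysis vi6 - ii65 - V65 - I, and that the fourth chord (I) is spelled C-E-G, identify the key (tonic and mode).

C major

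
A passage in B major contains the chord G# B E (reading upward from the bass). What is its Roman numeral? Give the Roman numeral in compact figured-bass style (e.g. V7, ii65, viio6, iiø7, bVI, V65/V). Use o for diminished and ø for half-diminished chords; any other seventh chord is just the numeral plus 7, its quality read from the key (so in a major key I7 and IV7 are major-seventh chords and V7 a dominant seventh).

IV6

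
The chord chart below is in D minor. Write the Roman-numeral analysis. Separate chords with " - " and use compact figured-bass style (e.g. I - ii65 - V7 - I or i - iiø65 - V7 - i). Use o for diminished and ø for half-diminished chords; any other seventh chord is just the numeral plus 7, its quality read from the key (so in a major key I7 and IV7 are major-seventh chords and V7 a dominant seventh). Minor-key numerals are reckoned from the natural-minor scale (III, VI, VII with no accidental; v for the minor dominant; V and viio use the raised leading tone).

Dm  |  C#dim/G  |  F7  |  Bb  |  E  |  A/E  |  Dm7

Dm: minor triad on D = scale degree 1 → i.
C#dim/G has root C#, degree 7 in D minor, so viio64.
F7: a dominant seventh chord on F, the applied dominant of VI → V7/VI.
Bb: major triad on Bb = scale degree 6 → VI.
E: a major triad on E, the applied dominant of V → V/V.
A/E: major triad on A = scale degree 5 → V64.
Dm7: root D is the tonic; minor seventh chord there is i7.

i - viio64 - V7/VI - VI - V/V - V64 - i7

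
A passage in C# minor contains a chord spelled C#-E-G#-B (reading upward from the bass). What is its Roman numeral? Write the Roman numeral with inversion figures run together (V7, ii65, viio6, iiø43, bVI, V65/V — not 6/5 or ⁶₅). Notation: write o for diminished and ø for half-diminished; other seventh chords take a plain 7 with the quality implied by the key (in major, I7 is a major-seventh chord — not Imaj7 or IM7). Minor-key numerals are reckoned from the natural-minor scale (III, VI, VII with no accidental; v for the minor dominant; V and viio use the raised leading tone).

i7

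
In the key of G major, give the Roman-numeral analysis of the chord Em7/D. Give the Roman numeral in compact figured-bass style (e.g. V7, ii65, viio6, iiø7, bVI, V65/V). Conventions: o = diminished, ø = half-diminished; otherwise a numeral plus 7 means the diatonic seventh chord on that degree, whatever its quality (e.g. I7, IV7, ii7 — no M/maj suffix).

vi42

Stacked in thirds the chord is E-G-B-D: a minor seventh chord on E.
E is scale degree 6 in G major, and a minor seventh chord on that degree is written vi7.
With D in the bass the chord is in third inversion, so the figured bass is 42.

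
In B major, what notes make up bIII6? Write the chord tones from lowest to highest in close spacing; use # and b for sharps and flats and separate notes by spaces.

bIII6 is a major triad on the lowered third degree, borrowed from the parallel minor. In B major that root is D.
So the chord is D-F#-A, a major triad.
The figured bass 6 indicates first inversion, placing the third (F#) in the bass: F#-A-D.

F# A D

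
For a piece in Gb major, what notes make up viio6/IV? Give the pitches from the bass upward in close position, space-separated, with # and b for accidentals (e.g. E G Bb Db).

The slash marks an applied leading-tone chord: viio of IV. In Gb major, IV is Cb, so the leading tone to it is Bb, a half step below.
Building a diminished triad on Bb gives Bb-Db-Fb.
With the 6 figure the chord is in first inversion; from the bass Db upward in close position it reads Db-Fb-Bb.

Db Fb Bb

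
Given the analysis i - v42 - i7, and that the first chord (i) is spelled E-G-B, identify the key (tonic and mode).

The chord Em is a minor triad rooted on E; its label is i.
If E is scale degree 1 and the mode makes that degree carry a minor triad, the tonic is E and the mode is minor.

E minor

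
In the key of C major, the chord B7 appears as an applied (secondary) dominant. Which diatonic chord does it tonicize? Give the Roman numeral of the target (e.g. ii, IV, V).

iii

The chord is a dominant seventh chord on B.
A dominant resolves down a perfect fifth: B → E. In C major, E is scale degree 3, i.e. iii.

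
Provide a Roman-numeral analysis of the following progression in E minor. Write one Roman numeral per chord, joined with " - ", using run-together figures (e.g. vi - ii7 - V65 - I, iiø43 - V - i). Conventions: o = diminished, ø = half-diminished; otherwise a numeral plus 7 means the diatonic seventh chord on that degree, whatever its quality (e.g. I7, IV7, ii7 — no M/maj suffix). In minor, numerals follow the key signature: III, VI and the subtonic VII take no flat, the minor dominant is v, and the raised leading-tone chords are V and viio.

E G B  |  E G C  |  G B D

i - VI6 - III

E-G-B: minor triad on E = scale degree 1 → i.
E-G-C has root C, degree 6 in E minor, so VI6.
G-B-D: root G is the mediant; major triad there is III.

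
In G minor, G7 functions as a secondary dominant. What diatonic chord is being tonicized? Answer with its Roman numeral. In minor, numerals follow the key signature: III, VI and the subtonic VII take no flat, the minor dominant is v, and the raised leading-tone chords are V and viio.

iv

The chord is a dominant seventh chord on G.
A dominant resolves down a perfect fifth: G → C. In G minor, C is scale degree 4, i.e. iv.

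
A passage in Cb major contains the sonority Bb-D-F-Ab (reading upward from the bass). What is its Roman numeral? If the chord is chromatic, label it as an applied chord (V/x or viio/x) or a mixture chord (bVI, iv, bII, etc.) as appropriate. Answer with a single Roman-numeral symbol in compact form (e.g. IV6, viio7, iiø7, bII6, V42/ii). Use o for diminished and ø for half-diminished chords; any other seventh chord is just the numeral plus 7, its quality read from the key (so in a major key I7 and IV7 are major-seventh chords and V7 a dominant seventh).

Stacked in thirds the chord is Bb-D-F-Ab: a dominant seventh chord on Bb.
Bb is not a diatonic chord root with this quality in Cb major, but it lies a perfect fifth above Eb (iii), so the chord functions as an applied dominant of iii.

V7/iii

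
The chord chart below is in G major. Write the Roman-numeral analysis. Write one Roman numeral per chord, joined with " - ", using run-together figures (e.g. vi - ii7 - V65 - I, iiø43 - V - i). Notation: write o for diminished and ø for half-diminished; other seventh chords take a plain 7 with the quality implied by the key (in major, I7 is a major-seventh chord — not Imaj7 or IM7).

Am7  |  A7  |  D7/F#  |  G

Am7 has root A, degree 2 in G major, so ii7.
A7 is the secondary dominant of V (dominant seventh chord on A): V7/V.
D7/F#: root D is the dominant; dominant seventh chord there is V65.
G: major triad on G = scale degree 1 → I.

ii7 - V7/V - V65 - I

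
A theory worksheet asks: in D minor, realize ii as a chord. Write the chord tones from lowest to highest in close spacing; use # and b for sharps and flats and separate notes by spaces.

ii is the minor supertonic, borrowed from the parallel major (the Dorian ii). In D minor that root is E.
So the chord is E-G-B.

E G B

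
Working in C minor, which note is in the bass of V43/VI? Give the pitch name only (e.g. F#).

Bb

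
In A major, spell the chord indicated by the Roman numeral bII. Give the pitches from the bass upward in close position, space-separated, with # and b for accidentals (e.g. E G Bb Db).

Bb D F

Scale degree 2 in A major is B; lowering it a half step gives Bb. bII is the Neapolitan chord — a major triad on the lowered second degree.
So the chord is Bb-D-F, a major triad.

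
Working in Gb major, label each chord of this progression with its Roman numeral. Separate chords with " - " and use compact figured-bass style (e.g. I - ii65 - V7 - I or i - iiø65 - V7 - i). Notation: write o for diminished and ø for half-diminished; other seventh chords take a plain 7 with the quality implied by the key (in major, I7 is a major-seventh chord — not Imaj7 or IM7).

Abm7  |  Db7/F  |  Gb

Abm7: root Ab is the supertonic; minor seventh chord there is ii7.
Db7/F: dominant seventh chord on Db = scale degree 5 → V65.
Gb: root Gb is the tonic; major triad there is I.

ii7 - V65 - I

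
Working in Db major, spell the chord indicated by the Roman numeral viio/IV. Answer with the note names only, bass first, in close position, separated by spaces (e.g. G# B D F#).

F Ab Cb

viio/IV is a secondary leading-tone chord. The target IV is Gb in Db major; the applied chord is rooted a semitone below, on F.
Building a diminished triad on F gives F-Ab-Cb.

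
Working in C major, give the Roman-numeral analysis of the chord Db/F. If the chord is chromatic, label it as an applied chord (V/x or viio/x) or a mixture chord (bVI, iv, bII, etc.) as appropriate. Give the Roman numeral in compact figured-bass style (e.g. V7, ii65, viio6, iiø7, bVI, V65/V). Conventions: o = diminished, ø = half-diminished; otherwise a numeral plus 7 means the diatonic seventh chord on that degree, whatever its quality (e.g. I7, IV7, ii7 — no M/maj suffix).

bII6

Stacked in thirds the chord is Db-F-Ab: a major triad on Db.
Db is the lowered second degree of C major (diatonic 2 would be D). This is the Neapolitan sixth — a major triad on the lowered second degree, here in its customary first inversion.
With F in the bass the chord is in first inversion, so the figured bass is 6.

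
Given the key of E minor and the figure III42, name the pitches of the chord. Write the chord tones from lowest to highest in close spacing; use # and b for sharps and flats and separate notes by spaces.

The numeral's case and figure indicate a major seventh chord. In E minor its root, the mediant, is G.
Stacking thirds from G gives G-B-D-F#.
With the 42 figure the chord is in third inversion; from the bass F# upward in close position it reads F#-G-B-D.

F# G B D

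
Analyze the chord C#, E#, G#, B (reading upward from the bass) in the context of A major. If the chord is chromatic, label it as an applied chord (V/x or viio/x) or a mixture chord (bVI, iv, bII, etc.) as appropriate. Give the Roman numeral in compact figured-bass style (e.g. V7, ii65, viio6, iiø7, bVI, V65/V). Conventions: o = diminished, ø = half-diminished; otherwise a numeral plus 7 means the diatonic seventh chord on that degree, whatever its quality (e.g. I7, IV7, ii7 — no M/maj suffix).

V7/vi

Stacked in thirds the chord is C#-E#-G#-B: a dominant seventh chord on C#.
C# is not a diatonic chord root with this quality in A major, but it lies a perfect fifth above F# (vi), so the chord functions as an applied dominant of vi.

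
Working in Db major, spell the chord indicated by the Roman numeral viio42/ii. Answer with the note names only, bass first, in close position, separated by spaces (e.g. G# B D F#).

Cb D F Ab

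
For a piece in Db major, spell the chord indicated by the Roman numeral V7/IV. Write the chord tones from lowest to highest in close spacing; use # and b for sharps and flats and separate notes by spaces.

V7/IV is a secondary dominant — the dominant seventh of IV. IV in Db major is Gb, so the applied chord's root is Db, a perfect fifth above.
Building a dominant seventh chord on Db gives Db-F-Ab-Cb.

Db F Ab Cb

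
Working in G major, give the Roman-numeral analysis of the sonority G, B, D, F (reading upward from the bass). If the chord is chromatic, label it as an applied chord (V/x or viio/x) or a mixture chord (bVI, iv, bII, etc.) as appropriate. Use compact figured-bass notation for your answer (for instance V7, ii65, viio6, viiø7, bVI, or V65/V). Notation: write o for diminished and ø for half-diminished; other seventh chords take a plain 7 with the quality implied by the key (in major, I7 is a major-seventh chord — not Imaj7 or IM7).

V7/IV

Stacked in thirds the chord is G-B-D-F: a dominant seventh chord on G.
G is not a diatonic chord root with this quality in G major, but it lies a perfect fifth above C (IV), so the chord functions as an applied dominant of IV.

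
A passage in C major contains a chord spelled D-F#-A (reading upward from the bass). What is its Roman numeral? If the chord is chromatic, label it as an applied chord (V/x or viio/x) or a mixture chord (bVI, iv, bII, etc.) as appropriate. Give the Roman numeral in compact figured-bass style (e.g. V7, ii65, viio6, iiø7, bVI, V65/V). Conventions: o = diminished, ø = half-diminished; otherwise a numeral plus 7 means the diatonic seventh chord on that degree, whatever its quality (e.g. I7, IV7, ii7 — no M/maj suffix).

V/V

The pitches D-F#-A form a major triad rooted on D.
D is not a diatonic chord root with this quality in C major, but it lies a perfect fifth above G (V), so the chord functions as an applied dominant of V.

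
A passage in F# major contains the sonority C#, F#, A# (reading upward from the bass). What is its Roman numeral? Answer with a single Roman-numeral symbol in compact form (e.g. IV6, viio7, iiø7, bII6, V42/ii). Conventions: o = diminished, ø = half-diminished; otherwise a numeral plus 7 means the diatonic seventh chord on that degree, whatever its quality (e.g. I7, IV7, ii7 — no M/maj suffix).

I64

Stacked in thirds the chord is F#-A#-C#: a major triad on F#.
F# is scale degree 1 in F# major, and a major triad on that degree is written I.
With C# in the bass the chord is in second inversion, so the figured bass is 64.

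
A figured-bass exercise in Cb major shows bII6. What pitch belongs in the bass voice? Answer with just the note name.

Fb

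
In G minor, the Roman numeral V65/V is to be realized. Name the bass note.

The applied chord V65/V is rooted on A: A-C#-E-G.
The figure 65 means first inversion — the third is in the bass.

C#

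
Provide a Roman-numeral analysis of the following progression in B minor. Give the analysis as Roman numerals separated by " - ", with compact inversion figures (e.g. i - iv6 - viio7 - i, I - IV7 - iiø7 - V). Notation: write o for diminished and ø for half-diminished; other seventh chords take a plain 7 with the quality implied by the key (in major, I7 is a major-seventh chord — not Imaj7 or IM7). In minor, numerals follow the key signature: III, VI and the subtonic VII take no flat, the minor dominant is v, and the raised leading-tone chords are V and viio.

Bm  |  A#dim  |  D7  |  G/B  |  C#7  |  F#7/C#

i - viio - V7/VI - VI6 - V7/V - V43

Bm: minor triad on B = scale degree 1 → i.
A#dim: diminished triad on A# = scale degree 7 → viio.
D7: chromatic; D is V of VI, so V7/VI.
G/B: root G is the submediant; major triad there is VI6.
C#7: a dominant seventh chord on C#, the applied dominant of V → V7/V.
F#7/C#: root F# is the dominant; dominant seventh chord there is V43.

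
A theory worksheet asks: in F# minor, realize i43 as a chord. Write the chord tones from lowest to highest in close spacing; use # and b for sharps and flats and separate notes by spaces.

C# E F# A

In F# minor, the tonic is F#, and the diatonic chord built there is a minor seventh chord.
Stacking thirds from F# gives F#-A-C#-E.
The figured bass 43 indicates second inversion, placing the fifth (C#) in the bass: C#-E-F#-A.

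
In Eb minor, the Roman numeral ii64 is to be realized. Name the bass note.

C

ii in Eb minor has root F; the chord is F-Ab-C.
The figure 64 means second inversion — the fifth is in the bass.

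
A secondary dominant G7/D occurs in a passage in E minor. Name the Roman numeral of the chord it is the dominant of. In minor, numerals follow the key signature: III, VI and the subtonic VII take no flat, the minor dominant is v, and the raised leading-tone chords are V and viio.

VI

The chord is a dominant seventh chord on G.
A dominant resolves down a perfect fifth: G → C. In E minor, C is scale degree 6, i.e. VI.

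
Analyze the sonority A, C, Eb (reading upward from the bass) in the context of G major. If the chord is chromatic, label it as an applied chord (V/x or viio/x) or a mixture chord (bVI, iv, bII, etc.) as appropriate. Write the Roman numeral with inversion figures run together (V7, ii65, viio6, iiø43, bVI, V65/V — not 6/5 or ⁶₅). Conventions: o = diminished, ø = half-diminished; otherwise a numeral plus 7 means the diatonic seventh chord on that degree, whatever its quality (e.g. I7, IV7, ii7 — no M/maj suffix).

iio

Stacked in thirds the chord is A-C-Eb: a diminished triad on A.
A is the second degree of G major. This is the diminished supertonic triad, borrowed from the parallel minor.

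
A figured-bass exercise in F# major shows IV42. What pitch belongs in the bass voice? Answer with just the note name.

A#

IV in F# major has root B; the chord is B-D#-F#-A#.
The figure 42 means third inversion — the seventh is in the bass.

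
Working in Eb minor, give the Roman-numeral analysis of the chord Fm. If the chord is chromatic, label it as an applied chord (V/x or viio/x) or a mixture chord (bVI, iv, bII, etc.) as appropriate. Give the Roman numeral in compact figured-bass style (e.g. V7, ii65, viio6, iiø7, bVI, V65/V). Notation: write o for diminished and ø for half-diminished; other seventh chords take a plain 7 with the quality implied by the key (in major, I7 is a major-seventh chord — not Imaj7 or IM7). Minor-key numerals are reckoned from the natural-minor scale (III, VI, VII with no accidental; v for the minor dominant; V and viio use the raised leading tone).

ii

The pitches F-Ab-C form a minor triad rooted on F.
F is the second degree of Eb minor. This is the minor supertonic, borrowed from the parallel major (the Dorian ii).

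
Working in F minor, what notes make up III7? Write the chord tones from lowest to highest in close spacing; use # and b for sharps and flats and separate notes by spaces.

Ab C Eb G

The numeral's case and figure indicate a major seventh chord. In F minor its root, the third degree, is Ab.
Stacking thirds from Ab gives Ab-C-Eb-G.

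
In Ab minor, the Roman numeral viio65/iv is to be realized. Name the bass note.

The applied chord viio65/iv is rooted on C: C-Eb-Gb-Bbb.
The figure 65 means first inversion — the third is in the bass.

Eb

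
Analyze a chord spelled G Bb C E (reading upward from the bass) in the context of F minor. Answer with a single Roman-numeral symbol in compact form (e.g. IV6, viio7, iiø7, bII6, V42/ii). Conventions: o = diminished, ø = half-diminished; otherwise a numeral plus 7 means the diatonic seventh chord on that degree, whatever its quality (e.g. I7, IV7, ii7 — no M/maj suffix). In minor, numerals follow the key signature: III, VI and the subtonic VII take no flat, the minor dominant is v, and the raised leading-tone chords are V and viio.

The pitches C-E-G-Bb form a dominant seventh chord rooted on C.
C is scale degree 5 in F minor, and a dominant seventh chord on that degree is written V7.
With G in the bass the chord is in second inversion, so the figured bass is 43.

V43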